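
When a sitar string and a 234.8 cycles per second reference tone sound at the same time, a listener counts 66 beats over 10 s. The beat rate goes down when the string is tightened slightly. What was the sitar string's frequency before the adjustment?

228.2 Hz

Beat frequency = 66/10 = 6.6 Hz.
|f − 234.8| = 6.6, so the sitar string was at either 228.2 Hz or 241.4 Hz.
Increasing tension raises a string's frequency; the adjustment raises the sitar string's frequency.
The beat rate fell, so the adjustment moved the sitar string toward 234.8 Hz — it must have started below the reference.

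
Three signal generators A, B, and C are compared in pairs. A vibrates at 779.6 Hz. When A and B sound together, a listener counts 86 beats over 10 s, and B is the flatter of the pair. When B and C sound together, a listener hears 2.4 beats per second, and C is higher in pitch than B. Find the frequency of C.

773.4 Hz

A–B: Beat frequency = 86/10 = 8.6 Hz.
B is below A, so f_B = 779.6 − 8.6 = 771 Hz.
C is above B, so f_C = 771 + 2.4 = 773.4 Hz.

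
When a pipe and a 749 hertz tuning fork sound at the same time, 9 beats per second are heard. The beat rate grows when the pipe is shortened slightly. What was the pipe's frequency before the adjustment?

758 Hz

|f − 749| = 9, so the pipe was at either 740 Hz or 758 Hz.
A shorter pipe has a higher fundamental; the adjustment raises the pipe's frequency.
The beat rate rose, so the adjustment moved the pipe further from 749 Hz — it was already above the reference.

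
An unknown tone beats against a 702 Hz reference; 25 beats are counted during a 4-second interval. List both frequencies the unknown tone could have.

Beat frequency = 25/4 = 6.25 Hz.
|f − 702| = 6.25, so f = 702 ± 6.25.

695.75 Hz or 708.25 Hz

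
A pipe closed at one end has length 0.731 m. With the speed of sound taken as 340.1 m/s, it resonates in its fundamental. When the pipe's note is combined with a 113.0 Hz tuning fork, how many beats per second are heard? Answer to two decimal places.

Closed pipe (odd harmonics): f_n = n·v/(4L) = 1·340.1/(4·0.731) = 116.3133 Hz.
f_beat = |116.3133 − 113.0| = 3.31 Hz.

3.31 Hz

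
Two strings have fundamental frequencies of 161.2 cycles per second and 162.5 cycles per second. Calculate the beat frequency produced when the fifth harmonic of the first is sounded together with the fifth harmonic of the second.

6.5 Hz

Fifth harmonic of the first: 5·161.2 = 806.0 Hz.
Fifth harmonic of the second: 5·162.5 = 812.5 Hz.
f_beat = |806.0 − 812.5| = 6.5 Hz.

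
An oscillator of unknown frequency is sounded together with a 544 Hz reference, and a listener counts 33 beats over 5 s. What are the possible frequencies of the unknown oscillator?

Beat frequency = 33/5 = 6.6 Hz.
|f − 544| = 6.6, so f = 544 ± 6.6.

537.4 Hz or 550.6 Hz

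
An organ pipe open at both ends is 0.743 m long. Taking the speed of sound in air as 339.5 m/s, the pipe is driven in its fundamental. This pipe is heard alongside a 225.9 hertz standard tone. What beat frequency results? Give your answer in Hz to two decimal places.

Open pipe: f_n = n·v/(2L) = 1·339.5/(2·0.743) = 228.4657 Hz.
f_beat = |228.4657 − 225.9| = 2.57 Hz.

2.57 Hz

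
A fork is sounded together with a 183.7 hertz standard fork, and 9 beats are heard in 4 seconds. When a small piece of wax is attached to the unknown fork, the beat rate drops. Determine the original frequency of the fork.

185.95 Hz

Beat frequency = 9/4 = 2.25 Hz.
|f − 183.7| = 2.25, so the fork was at either 181.45 Hz or 185.95 Hz.
Loading a fork with wax lowers its frequency; the adjustment lowers the fork's frequency.
The beat rate fell, so the adjustment moved the fork toward 183.7 Hz — it must have started above the reference.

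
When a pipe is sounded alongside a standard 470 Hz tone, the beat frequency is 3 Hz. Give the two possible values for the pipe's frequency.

467 Hz or 473 Hz

|f − 470| = 3, so f = 470 ± 3.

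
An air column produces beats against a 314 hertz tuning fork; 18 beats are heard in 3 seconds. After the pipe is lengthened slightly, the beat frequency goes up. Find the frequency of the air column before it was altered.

308 Hz

Beat frequency = 18/3 = 6 Hz.
|f − 314| = 6, so the air column was at either 308 Hz or 320 Hz.
A longer pipe has a lower fundamental; the adjustment lowers the air column's frequency.
The beat rate rose, so the adjustment moved the air column further from 314 Hz — it was already below the reference.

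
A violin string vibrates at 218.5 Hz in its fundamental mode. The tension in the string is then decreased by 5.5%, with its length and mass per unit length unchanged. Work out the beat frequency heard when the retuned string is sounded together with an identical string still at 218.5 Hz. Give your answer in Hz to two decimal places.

6.09 Hz

For a string, f ∝ √T, so the new frequency is 218.5·√0.945 = 212.4063 Hz.
f_beat = |212.4063 − 218.5| = 6.09 Hz.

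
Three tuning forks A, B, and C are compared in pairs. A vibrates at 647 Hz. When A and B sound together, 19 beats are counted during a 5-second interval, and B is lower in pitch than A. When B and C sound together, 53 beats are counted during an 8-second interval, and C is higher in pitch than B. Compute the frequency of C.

A–B: Beat frequency = 19/5 = 3.8 Hz.
B is below A, so f_B = 647 − 3.8 = 643.2 Hz.
B–C: Beat frequency = 53/8 = 6.625 Hz.
C is above B, so f_C = 643.2 + 6.625 = 649.825 Hz.

649.825 Hz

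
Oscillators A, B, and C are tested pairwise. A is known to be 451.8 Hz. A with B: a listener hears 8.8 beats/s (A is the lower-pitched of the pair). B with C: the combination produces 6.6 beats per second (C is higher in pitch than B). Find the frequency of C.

467.2 Hz

B is above A, so f_B = 451.8 + 8.8 = 460.6 Hz.
C is above B, so f_C = 460.6 + 6.6 = 467.2 Hz.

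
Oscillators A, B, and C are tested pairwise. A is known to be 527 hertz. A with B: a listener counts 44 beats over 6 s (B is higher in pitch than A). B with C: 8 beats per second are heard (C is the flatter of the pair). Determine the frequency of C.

A–B: Beat frequency = 44/6 = 7.3333 Hz.
B is above A, so f_B = 527 + 7.3333 = 534.3333 Hz.
C is below B, so f_C = 534.3333 − 8 = 526.3333 Hz.

526.3333 Hz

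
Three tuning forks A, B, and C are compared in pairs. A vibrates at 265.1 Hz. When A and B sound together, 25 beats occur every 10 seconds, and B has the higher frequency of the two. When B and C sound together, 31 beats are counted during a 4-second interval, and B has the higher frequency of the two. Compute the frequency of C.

A–B: Beat frequency = 25/10 = 2.5 Hz.
B is above A, so f_B = 265.1 + 2.5 = 267.6 Hz.
B–C: Beat frequency = 31/4 = 7.75 Hz.
C is below B, so f_C = 267.6 − 7.75 = 259.85 Hz.

259.85 Hz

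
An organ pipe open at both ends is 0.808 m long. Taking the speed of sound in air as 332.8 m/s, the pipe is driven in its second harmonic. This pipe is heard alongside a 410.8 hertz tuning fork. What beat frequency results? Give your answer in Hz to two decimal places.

Open pipe: f_n = n·v/(2L) = 2·332.8/(2·0.808) = 411.8812 Hz.
f_beat = |411.8812 − 410.8| = 1.08 Hz.

1.08 Hz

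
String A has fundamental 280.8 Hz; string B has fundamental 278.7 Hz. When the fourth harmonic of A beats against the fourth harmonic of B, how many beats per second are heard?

Fourth harmonic of the first: 4·280.8 = 1123.2 Hz.
Fourth harmonic of the second: 4·278.7 = 1114.8 Hz.
f_beat = |1123.2 − 1114.8| = 8.4 Hz.

8.4 Hz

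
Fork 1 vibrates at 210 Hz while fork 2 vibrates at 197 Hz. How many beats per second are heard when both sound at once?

13 Hz

f_beat = |f₁ − f₂|.
|210 − 197| = 13 Hz.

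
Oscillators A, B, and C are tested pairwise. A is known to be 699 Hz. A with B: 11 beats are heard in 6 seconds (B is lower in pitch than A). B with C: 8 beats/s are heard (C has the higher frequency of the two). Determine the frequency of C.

705.1667 Hz

A–B: Beat frequency = 11/6 = 1.8333 Hz.
B is below A, so f_B = 699 − 1.8333 = 697.1667 Hz.
C is above B, so f_C = 697.1667 + 8 = 705.1667 Hz.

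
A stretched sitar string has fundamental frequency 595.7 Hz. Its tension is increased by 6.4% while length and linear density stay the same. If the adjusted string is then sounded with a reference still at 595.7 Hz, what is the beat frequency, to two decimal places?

18.77 Hz

For a string, f ∝ √T, so the new frequency is 595.7·√1.064 = 614.4668 Hz.
f_beat = |614.4668 − 595.7| = 18.77 Hz.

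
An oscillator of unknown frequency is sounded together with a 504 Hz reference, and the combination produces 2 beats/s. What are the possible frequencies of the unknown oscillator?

|f − 504| = 2, so f = 504 ± 2.

502 Hz or 506 Hz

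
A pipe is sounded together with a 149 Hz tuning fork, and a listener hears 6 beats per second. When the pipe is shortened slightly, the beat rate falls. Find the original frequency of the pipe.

|f − 149| = 6, so the pipe was at either 143 Hz or 155 Hz.
A shorter pipe has a higher fundamental; the adjustment raises the pipe's frequency.
The beat rate fell, so the adjustment moved the pipe toward 149 Hz — it must have started below the reference.

143 Hz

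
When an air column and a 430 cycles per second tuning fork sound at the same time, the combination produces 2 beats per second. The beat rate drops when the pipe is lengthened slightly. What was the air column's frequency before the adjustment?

432 Hz

|f − 430| = 2, so the air column was at either 428 Hz or 432 Hz.
A longer pipe has a lower fundamental; the adjustment lowers the air column's frequency.
The beat rate fell, so the adjustment moved the air column toward 430 Hz — it must have started above the reference.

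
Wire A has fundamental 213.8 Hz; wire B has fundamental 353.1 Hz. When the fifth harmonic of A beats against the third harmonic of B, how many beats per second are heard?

9.7 Hz

Fifth harmonic of the first: 5·213.8 = 1069.0 Hz.
Third harmonic of the second: 3·353.1 = 1059.3 Hz.
f_beat = |1069.0 − 1059.3| = 9.7 Hz.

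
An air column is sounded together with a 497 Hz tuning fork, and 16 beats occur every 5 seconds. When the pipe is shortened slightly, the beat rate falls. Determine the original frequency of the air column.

493.8 Hz

Beat frequency = 16/5 = 3.2 Hz.
|f − 497| = 3.2, so the air column was at either 493.8 Hz or 500.2 Hz.
A shorter pipe has a higher fundamental; the adjustment raises the air column's frequency.
The beat rate fell, so the adjustment moved the air column toward 497 Hz — it must have started below the reference.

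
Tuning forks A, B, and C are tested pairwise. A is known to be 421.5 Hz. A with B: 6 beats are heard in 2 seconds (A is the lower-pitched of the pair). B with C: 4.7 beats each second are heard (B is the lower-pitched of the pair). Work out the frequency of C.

A–B: Beat frequency = 6/2 = 3 Hz.
B is above A, so f_B = 421.5 + 3 = 424.5 Hz.
C is above B, so f_C = 424.5 + 4.7 = 429.2 Hz.

429.2 Hz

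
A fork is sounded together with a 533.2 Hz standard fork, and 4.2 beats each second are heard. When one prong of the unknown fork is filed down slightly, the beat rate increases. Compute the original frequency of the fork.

|f − 533.2| = 4.2, so the fork was at either 529 Hz or 537.4 Hz.
Filing a prong removes mass and raises the fork's frequency; the adjustment raises the fork's frequency.
The beat rate rose, so the adjustment moved the fork further from 533.2 Hz — it was already above the reference.

537.4 Hz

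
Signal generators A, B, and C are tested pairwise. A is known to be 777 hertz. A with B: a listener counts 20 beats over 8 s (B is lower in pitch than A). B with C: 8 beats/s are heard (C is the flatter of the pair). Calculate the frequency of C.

766.5 Hz

A–B: Beat frequency = 20/8 = 2.5 Hz.
B is below A, so f_B = 777 − 2.5 = 774.5 Hz.
C is below B, so f_C = 774.5 − 8 = 766.5 Hz.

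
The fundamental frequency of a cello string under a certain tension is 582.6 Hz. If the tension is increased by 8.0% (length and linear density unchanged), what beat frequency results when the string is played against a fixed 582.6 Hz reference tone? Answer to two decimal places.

For a string, f ∝ √T, so the new frequency is 582.6·√1.080 = 605.4557 Hz.
f_beat = |605.4557 − 582.6| = 22.86 Hz.

22.86 Hz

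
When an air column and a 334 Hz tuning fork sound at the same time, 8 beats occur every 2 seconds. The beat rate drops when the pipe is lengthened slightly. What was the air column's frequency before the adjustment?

Beat frequency = 8/2 = 4 Hz.
|f − 334| = 4, so the air column was at either 330 Hz or 338 Hz.
A longer pipe has a lower fundamental; the adjustment lowers the air column's frequency.
The beat rate fell, so the adjustment moved the air column toward 334 Hz — it must have started above the reference.

338 Hz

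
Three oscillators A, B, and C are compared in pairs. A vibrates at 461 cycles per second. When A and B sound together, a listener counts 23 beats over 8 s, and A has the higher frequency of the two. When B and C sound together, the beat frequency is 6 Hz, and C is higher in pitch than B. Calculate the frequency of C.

A–B: Beat frequency = 23/8 = 2.875 Hz.
B is below A, so f_B = 461 − 2.875 = 458.125 Hz.
C is above B, so f_C = 458.125 + 6 = 464.125 Hz.

464.125 Hz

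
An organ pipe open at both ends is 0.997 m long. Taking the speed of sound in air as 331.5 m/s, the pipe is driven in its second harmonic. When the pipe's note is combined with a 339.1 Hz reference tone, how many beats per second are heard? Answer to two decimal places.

Open pipe: f_n = n·v/(2L) = 2·331.5/(2·0.997) = 332.4975 Hz.
f_beat = |332.4975 − 339.1| = 6.60 Hz.

6.60 Hz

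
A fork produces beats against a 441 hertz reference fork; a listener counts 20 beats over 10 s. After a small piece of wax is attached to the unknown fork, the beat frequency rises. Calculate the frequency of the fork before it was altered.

439 Hz

Beat frequency = 20/10 = 2 Hz.
|f − 441| = 2, so the fork was at either 439 Hz or 443 Hz.
Loading a fork with wax lowers its frequency; the adjustment lowers the fork's frequency.
The beat rate rose, so the adjustment moved the fork further from 441 Hz — it was already below the reference.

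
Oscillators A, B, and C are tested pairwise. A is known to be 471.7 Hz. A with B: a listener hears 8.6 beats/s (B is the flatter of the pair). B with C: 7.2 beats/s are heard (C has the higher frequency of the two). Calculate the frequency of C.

470.3 Hz

B is below A, so f_B = 471.7 − 8.6 = 463.1 Hz.
C is above B, so f_C = 463.1 + 7.2 = 470.3 Hz.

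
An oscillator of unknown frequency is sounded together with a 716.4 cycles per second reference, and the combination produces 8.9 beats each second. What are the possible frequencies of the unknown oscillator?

|f − 716.4| = 8.9, so f = 716.4 ± 8.9.

707.5 Hz or 725.3 Hz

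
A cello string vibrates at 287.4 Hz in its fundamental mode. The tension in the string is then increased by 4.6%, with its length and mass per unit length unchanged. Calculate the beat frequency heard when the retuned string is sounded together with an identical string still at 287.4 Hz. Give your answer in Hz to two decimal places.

6.54 Hz

For a string, f ∝ √T, so the new frequency is 287.4·√1.046 = 293.9359 Hz.
f_beat = |293.9359 − 287.4| = 6.54 Hz.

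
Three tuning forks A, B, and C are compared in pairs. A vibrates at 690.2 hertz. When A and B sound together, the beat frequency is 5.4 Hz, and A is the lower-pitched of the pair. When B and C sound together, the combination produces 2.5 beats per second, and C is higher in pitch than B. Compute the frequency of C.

B is above A, so f_B = 690.2 + 5.4 = 695.6 Hz.
C is above B, so f_C = 695.6 + 2.5 = 698.1 Hz.

698.1 Hz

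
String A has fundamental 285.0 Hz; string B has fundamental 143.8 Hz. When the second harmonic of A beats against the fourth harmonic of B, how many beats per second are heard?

5.2 Hz

Second harmonic of the first: 2·285.0 = 570.0 Hz.
Fourth harmonic of the second: 4·143.8 = 575.2 Hz.
f_beat = |570.0 − 575.2| = 5.2 Hz.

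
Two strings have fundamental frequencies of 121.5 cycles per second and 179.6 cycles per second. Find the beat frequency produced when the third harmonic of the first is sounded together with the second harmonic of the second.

5.3 Hz

Third harmonic of the first: 3·121.5 = 364.5 Hz.
Second harmonic of the second: 2·179.6 = 359.2 Hz.
f_beat = |364.5 − 359.2| = 5.3 Hz.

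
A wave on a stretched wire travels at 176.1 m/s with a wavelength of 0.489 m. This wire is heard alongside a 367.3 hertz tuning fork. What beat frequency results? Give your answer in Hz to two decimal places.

Source frequency f = v/λ = 176.1/0.489 = 360.1227 Hz.
f_beat = |360.1227 − 367.3| = 7.18 Hz.

7.18 Hz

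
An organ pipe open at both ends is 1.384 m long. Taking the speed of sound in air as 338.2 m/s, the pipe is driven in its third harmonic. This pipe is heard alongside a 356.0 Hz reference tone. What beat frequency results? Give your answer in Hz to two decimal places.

10.55 Hz

Open pipe: f_n = n·v/(2L) = 3·338.2/(2·1.384) = 366.5462 Hz.
f_beat = |366.5462 − 356.0| = 10.55 Hz.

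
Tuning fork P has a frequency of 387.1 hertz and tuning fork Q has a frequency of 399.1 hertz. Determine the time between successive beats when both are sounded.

f_beat = |387.1 − 399.1| = 12 Hz.
Beat period T = 1 / f_beat = 1 / 12 s.

0.083 s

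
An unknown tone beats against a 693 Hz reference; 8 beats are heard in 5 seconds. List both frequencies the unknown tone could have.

691.4 Hz or 694.6 Hz

Beat frequency = 8/5 = 1.6 Hz.
|f − 693| = 1.6, so f = 693 ± 1.6.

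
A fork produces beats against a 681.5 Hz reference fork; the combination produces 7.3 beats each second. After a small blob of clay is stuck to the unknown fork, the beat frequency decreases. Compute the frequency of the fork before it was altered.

|f − 681.5| = 7.3, so the fork was at either 674.2 Hz or 688.8 Hz.
Adding mass to a fork lowers its frequency; the adjustment lowers the fork's frequency.
The beat rate fell, so the adjustment moved the fork toward 681.5 Hz — it must have started above the reference.

688.8 Hz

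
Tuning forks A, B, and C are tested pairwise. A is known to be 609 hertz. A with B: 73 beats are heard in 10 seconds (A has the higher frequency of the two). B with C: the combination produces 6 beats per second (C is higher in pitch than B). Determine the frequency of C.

A–B: Beat frequency = 73/10 = 7.3 Hz.
B is below A, so f_B = 609 − 7.3 = 601.7 Hz.
C is above B, so f_C = 601.7 + 6 = 607.7 Hz.

607.7 Hz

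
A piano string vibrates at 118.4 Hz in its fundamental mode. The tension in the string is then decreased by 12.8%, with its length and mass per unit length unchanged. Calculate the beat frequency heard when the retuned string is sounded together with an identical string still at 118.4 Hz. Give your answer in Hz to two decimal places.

For a string, f ∝ √T, so the new frequency is 118.4·√0.872 = 110.5630 Hz.
f_beat = |110.5630 − 118.4| = 7.84 Hz.

7.84 Hz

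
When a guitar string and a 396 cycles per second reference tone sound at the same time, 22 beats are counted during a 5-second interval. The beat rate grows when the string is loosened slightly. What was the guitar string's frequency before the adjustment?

391.6 Hz

Beat frequency = 22/5 = 4.4 Hz.
|f − 396| = 4.4, so the guitar string was at either 391.6 Hz or 400.4 Hz.
Reducing tension lowers a string's frequency; the adjustment lowers the guitar string's frequency.
The beat rate rose, so the adjustment moved the guitar string further from 396 Hz — it was already below the reference.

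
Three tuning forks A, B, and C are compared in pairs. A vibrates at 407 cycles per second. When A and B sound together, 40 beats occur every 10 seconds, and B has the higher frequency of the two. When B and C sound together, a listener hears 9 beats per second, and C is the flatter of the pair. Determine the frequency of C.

402 Hz

A–B: Beat frequency = 40/10 = 4 Hz.
B is above A, so f_B = 407 + 4 = 411 Hz.
C is below B, so f_C = 411 − 9 = 402 Hz.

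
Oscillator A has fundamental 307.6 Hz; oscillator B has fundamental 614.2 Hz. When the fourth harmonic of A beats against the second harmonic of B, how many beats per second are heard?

2.0 Hz

Fourth harmonic of the first: 4·307.6 = 1230.4 Hz.
Second harmonic of the second: 2·614.2 = 1228.4 Hz.
f_beat = |1230.4 − 1228.4| = 2.0 Hz.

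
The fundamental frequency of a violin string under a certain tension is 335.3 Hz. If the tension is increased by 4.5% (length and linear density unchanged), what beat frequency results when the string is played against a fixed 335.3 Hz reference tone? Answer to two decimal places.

For a string, f ∝ √T, so the new frequency is 335.3·√1.045 = 342.7612 Hz.
f_beat = |342.7612 − 335.3| = 7.46 Hz.

7.46 Hz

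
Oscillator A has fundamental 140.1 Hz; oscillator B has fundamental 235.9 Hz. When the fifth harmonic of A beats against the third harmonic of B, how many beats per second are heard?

7.2 Hz

Fifth harmonic of the first: 5·140.1 = 700.5 Hz.
Third harmonic of the second: 3·235.9 = 707.7 Hz.
f_beat = |700.5 − 707.7| = 7.2 Hz.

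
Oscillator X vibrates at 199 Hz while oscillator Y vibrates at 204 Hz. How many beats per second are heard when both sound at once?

Beats arise from superposition of two nearby frequencies; the beat rate is |f₁ − f₂|.
|199 − 204| = 5 Hz.

5 Hz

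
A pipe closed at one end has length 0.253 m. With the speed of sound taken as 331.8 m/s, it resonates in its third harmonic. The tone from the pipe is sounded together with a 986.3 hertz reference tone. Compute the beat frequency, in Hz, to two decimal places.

Closed pipe (odd harmonics): f_n = n·v/(4L) = 3·331.8/(4·0.253) = 983.5968 Hz.
f_beat = |983.5968 − 986.3| = 2.70 Hz.

2.70 Hz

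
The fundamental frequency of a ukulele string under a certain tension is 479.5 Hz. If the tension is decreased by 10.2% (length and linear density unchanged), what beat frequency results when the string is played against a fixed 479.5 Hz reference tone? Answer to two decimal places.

25.11 Hz

For a string, f ∝ √T, so the new frequency is 479.5·√0.898 = 454.3879 Hz.
f_beat = |454.3879 − 479.5| = 25.11 Hz.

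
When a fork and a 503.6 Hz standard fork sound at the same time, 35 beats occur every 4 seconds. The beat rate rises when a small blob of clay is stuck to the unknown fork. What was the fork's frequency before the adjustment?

494.85 Hz

Beat frequency = 35/4 = 8.75 Hz.
|f − 503.6| = 8.75, so the fork was at either 494.85 Hz or 512.35 Hz.
Adding mass to a fork lowers its frequency; the adjustment lowers the fork's frequency.
The beat rate rose, so the adjustment moved the fork further from 503.6 Hz — it was already below the reference.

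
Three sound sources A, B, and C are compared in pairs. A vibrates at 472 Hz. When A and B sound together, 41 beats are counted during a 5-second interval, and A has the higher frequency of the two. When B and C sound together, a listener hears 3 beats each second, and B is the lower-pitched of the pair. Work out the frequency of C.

466.8 Hz

A–B: Beat frequency = 41/5 = 8.2 Hz.
B is below A, so f_B = 472 − 8.2 = 463.8 Hz.
C is above B, so f_C = 463.8 + 3 = 466.8 Hz.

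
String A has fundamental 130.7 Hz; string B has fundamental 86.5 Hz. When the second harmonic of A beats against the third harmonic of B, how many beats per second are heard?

1.9 Hz

Second harmonic of the first: 2·130.7 = 261.4 Hz.
Third harmonic of the second: 3·86.5 = 259.5 Hz.
f_beat = |261.4 − 259.5| = 1.9 Hz.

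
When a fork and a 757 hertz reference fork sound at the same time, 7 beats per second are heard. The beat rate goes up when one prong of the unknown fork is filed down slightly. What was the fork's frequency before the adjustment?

|f − 757| = 7, so the fork was at either 750 Hz or 764 Hz.
Filing a prong removes mass and raises the fork's frequency; the adjustment raises the fork's frequency.
The beat rate rose, so the adjustment moved the fork further from 757 Hz — it was already above the reference.

764 Hz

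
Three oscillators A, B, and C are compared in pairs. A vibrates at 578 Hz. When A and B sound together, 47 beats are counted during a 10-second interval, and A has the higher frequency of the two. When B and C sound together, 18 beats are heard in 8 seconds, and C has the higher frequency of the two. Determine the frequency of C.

A–B: Beat frequency = 47/10 = 4.7 Hz.
B is below A, so f_B = 578 − 4.7 = 573.3 Hz.
B–C: Beat frequency = 18/8 = 2.25 Hz.
C is above B, so f_C = 573.3 + 2.25 = 575.55 Hz.

575.55 Hz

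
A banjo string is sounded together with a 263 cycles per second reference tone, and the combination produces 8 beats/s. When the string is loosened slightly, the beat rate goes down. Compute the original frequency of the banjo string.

271 Hz

|f − 263| = 8, so the banjo string was at either 255 Hz or 271 Hz.
Reducing tension lowers a string's frequency; the adjustment lowers the banjo string's frequency.
The beat rate fell, so the adjustment moved the banjo string toward 263 Hz — it must have started above the reference.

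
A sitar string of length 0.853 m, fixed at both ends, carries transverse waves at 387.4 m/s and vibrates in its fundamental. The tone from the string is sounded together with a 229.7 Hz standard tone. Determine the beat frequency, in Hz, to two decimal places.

For a string fixed at both ends, f_n = n·v/(2L) = 1·387.4/(2·0.853) = 227.0809 Hz.
f_beat = |227.0809 − 229.7| = 2.62 Hz.

2.62 Hz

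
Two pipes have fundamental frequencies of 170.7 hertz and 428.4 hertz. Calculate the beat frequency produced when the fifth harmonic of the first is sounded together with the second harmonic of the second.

3.3 Hz

Fifth harmonic of the first: 5·170.7 = 853.5 Hz.
Second harmonic of the second: 2·428.4 = 856.8 Hz.
f_beat = |853.5 − 856.8| = 3.3 Hz.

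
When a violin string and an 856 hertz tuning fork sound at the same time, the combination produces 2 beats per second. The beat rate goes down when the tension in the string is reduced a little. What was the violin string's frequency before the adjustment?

858 Hz

|f − 856| = 2, so the violin string was at either 854 Hz or 858 Hz.
Lower tension means lower frequency; the adjustment lowers the violin string's frequency.
The beat rate fell, so the adjustment moved the violin string toward 856 Hz — it must have started above the reference.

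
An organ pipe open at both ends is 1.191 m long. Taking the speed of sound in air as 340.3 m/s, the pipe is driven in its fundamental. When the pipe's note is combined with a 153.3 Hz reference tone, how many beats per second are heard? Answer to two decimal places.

Open pipe: f_n = n·v/(2L) = 1·340.3/(2·1.191) = 142.8631 Hz.
f_beat = |142.8631 − 153.3| = 10.44 Hz.

10.44 Hz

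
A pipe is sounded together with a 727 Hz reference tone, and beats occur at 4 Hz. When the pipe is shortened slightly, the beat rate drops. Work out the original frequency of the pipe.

|f − 727| = 4, so the pipe was at either 723 Hz or 731 Hz.
A shorter pipe has a higher fundamental; the adjustment raises the pipe's frequency.
The beat rate fell, so the adjustment moved the pipe toward 727 Hz — it must have started below the reference.

723 Hz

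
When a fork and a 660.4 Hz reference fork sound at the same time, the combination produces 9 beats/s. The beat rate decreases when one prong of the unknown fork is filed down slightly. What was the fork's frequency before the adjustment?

651.4 Hz

|f − 660.4| = 9, so the fork was at either 651.4 Hz or 669.4 Hz.
Filing a prong removes mass and raises the fork's frequency; the adjustment raises the fork's frequency.
The beat rate fell, so the adjustment moved the fork toward 660.4 Hz — it must have started below the reference.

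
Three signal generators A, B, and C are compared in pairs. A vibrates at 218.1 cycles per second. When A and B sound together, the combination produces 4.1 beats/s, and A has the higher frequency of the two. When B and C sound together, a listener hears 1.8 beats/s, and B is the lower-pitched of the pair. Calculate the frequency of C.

B is below A, so f_B = 218.1 − 4.1 = 214 Hz.
C is above B, so f_C = 214 + 1.8 = 215.8 Hz.

215.8 Hz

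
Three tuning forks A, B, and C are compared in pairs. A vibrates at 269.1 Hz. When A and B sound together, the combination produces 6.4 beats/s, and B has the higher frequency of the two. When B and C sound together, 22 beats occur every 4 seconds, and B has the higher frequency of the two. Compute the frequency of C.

270 Hz

B is above A, so f_B = 269.1 + 6.4 = 275.5 Hz.
B–C: Beat frequency = 22/4 = 5.5 Hz.
C is below B, so f_C = 275.5 − 5.5 = 270 Hz.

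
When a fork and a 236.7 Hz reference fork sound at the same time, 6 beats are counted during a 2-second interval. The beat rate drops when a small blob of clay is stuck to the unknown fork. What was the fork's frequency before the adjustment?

Beat frequency = 6/2 = 3 Hz.
|f − 236.7| = 3, so the fork was at either 233.7 Hz or 239.7 Hz.
Adding mass to a fork lowers its frequency; the adjustment lowers the fork's frequency.
The beat rate fell, so the adjustment moved the fork toward 236.7 Hz — it must have started above the reference.

239.7 Hz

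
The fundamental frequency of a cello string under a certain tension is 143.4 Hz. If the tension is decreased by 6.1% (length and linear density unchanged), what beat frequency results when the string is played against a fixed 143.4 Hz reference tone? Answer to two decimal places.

For a string, f ∝ √T, so the new frequency is 143.4·√0.939 = 138.9575 Hz.
f_beat = |138.9575 − 143.4| = 4.44 Hz.

4.44 Hz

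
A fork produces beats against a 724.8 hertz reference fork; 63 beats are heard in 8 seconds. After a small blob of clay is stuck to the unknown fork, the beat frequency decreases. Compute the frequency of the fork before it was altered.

732.675 Hz

Beat frequency = 63/8 = 7.875 Hz.
|f − 724.8| = 7.875, so the fork was at either 716.925 Hz or 732.675 Hz.
Adding mass to a fork lowers its frequency; the adjustment lowers the fork's frequency.
The beat rate fell, so the adjustment moved the fork toward 724.8 Hz — it must have started above the reference.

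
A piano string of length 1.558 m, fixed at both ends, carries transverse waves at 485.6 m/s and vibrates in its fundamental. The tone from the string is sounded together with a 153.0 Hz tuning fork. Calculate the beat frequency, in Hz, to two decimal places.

For a string fixed at both ends, f_n = n·v/(2L) = 1·485.6/(2·1.558) = 155.8408 Hz.
f_beat = |155.8408 − 153.0| = 2.84 Hz.

2.84 Hz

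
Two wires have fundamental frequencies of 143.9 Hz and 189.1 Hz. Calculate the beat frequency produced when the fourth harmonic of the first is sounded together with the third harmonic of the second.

Fourth harmonic of the first: 4·143.9 = 575.6 Hz.
Third harmonic of the second: 3·189.1 = 567.3 Hz.
f_beat = |575.6 − 567.3| = 8.3 Hz.

8.3 Hz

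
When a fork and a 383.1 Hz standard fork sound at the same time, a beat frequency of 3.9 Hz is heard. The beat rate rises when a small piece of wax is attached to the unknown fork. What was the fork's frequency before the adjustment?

379.2 Hz

|f − 383.1| = 3.9, so the fork was at either 379.2 Hz or 387 Hz.
Loading a fork with wax lowers its frequency; the adjustment lowers the fork's frequency.
The beat rate rose, so the adjustment moved the fork further from 383.1 Hz — it was already below the reference.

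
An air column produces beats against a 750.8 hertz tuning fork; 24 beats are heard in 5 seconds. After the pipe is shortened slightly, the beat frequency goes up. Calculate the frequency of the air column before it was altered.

Beat frequency = 24/5 = 4.8 Hz.
|f − 750.8| = 4.8, so the air column was at either 746 Hz or 755.6 Hz.
A shorter pipe has a higher fundamental; the adjustment raises the air column's frequency.
The beat rate rose, so the adjustment moved the air column further from 750.8 Hz — it was already above the reference.

755.6 Hz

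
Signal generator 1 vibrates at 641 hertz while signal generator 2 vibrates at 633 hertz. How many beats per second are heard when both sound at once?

8 Hz

f_beat = |f₁ − f₂|.
|641 − 633| = 8 Hz.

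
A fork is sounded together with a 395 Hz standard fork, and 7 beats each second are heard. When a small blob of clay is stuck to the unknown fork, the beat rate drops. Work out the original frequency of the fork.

402 Hz

|f − 395| = 7, so the fork was at either 388 Hz or 402 Hz.
Adding mass to a fork lowers its frequency; the adjustment lowers the fork's frequency.
The beat rate fell, so the adjustment moved the fork toward 395 Hz — it must have started above the reference.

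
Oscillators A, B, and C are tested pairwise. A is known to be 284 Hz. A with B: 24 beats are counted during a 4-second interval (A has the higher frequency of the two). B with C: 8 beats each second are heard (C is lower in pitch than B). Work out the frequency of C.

A–B: Beat frequency = 24/4 = 6 Hz.
B is below A, so f_B = 284 − 6 = 278 Hz.
C is below B, so f_C = 278 − 8 = 270 Hz.

270 Hz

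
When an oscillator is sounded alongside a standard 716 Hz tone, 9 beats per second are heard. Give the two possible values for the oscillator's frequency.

|f − 716| = 9, so f = 716 ± 9.

707 Hz or 725 Hz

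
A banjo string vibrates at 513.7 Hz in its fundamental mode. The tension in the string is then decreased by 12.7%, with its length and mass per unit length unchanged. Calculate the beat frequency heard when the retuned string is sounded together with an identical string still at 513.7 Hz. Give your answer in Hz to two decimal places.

For a string, f ∝ √T, so the new frequency is 513.7·√0.873 = 479.9729 Hz.
f_beat = |479.9729 − 513.7| = 33.73 Hz.

33.73 Hz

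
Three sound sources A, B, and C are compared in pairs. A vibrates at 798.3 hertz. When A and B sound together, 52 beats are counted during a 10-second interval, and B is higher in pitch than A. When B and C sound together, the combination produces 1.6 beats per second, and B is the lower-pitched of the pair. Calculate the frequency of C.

A–B: Beat frequency = 52/10 = 5.2 Hz.
B is above A, so f_B = 798.3 + 5.2 = 803.5 Hz.
C is above B, so f_C = 803.5 + 1.6 = 805.1 Hz.

805.1 Hz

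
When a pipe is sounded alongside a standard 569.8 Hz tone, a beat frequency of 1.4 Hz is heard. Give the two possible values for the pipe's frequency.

|f − 569.8| = 1.4, so f = 569.8 ± 1.4.

568.4 Hz or 571.2 Hz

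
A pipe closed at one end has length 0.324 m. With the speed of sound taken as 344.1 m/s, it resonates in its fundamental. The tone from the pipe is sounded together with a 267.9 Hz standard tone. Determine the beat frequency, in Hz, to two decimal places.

2.39 Hz

Closed pipe (odd harmonics): f_n = n·v/(4L) = 1·344.1/(4·0.324) = 265.5093 Hz.
f_beat = |265.5093 − 267.9| = 2.39 Hz.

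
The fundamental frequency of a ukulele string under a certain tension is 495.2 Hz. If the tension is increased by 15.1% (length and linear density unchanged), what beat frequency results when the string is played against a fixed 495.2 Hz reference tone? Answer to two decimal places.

For a string, f ∝ √T, so the new frequency is 495.2·√1.151 = 531.2737 Hz.
f_beat = |531.2737 − 495.2| = 36.07 Hz.

36.07 Hz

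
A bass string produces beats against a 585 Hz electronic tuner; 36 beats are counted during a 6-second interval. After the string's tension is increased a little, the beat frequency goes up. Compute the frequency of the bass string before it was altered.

Beat frequency = 36/6 = 6 Hz.
|f − 585| = 6, so the bass string was at either 579 Hz or 591 Hz.
Higher tension means higher frequency; the adjustment raises the bass string's frequency.
The beat rate rose, so the adjustment moved the bass string further from 585 Hz — it was already above the reference.

591 Hz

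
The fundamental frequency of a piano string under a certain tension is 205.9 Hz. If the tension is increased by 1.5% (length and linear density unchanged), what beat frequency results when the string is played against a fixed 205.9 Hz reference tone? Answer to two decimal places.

1.54 Hz

For a string, f ∝ √T, so the new frequency is 205.9·√1.015 = 207.4385 Hz.
f_beat = |207.4385 − 205.9| = 1.54 Hz.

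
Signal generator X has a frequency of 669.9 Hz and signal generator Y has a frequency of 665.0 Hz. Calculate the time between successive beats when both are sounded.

f_beat = |669.9 − 665.0| = 4.9 Hz.
Beat period T = 1 / f_beat = 1 / 4.9 s.

0.204 s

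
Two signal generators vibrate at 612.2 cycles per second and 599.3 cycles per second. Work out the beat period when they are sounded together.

0.078 s

f_beat = |612.2 − 599.3| = 12.9 Hz.
Beat period T = 1 / f_beat = 1 / 12.9 s.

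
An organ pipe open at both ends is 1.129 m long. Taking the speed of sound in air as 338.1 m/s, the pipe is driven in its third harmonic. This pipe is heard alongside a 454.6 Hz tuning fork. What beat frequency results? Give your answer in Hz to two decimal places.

5.40 Hz

Open pipe: f_n = n·v/(2L) = 3·338.1/(2·1.129) = 449.2028 Hz.
f_beat = |449.2028 − 454.6| = 5.40 Hz.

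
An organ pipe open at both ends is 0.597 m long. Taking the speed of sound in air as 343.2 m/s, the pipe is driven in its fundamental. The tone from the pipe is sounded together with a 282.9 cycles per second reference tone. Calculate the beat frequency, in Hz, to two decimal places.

4.54 Hz

Open pipe: f_n = n·v/(2L) = 1·343.2/(2·0.597) = 287.4372 Hz.
f_beat = |287.4372 − 282.9| = 4.54 Hz.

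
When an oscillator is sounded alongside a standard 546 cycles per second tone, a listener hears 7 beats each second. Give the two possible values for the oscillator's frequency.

539 Hz or 553 Hz

|f − 546| = 7, so f = 546 ± 7.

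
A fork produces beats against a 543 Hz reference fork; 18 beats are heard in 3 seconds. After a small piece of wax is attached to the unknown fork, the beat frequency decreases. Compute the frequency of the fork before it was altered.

Beat frequency = 18/3 = 6 Hz.
|f − 543| = 6, so the fork was at either 537 Hz or 549 Hz.
Loading a fork with wax lowers its frequency; the adjustment lowers the fork's frequency.
The beat rate fell, so the adjustment moved the fork toward 543 Hz — it must have started above the reference.

549 Hz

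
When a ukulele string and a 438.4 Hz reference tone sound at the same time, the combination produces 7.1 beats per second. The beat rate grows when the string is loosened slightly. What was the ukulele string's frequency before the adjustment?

|f − 438.4| = 7.1, so the ukulele string was at either 431.3 Hz or 445.5 Hz.
Reducing tension lowers a string's frequency; the adjustment lowers the ukulele string's frequency.
The beat rate rose, so the adjustment moved the ukulele string further from 438.4 Hz — it was already below the reference.

431.3 Hz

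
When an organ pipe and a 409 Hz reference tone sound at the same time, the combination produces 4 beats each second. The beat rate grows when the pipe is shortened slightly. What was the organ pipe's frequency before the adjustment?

|f − 409| = 4, so the organ pipe was at either 405 Hz or 413 Hz.
A shorter pipe has a higher fundamental; the adjustment raises the organ pipe's frequency.
The beat rate rose, so the adjustment moved the organ pipe further from 409 Hz — it was already above the reference.

413 Hz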